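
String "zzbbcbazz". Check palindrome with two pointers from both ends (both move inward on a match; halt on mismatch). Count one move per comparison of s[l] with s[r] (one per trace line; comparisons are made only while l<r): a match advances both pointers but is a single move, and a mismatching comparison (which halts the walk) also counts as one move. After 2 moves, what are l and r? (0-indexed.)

l=0 r=8: 'z'=='z', l++,r--
l=1 r=7: 'z'=='z', l++,r--

l=2, r=6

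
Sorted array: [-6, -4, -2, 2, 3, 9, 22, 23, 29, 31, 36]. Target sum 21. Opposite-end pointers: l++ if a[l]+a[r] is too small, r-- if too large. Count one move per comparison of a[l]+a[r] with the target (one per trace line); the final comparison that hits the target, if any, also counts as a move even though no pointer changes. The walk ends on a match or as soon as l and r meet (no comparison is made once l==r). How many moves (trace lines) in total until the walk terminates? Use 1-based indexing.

6 moves

[1,11] -6+36=30 >21 → r--
[1,10] -6+31=25 >21 → r--
[1,9] -6+29=23 >21 → r--
[1,8] -6+23=17 <21 → l++
[2,8] -4+23=19 <21 → l++
[3,8] -2+23=21 → found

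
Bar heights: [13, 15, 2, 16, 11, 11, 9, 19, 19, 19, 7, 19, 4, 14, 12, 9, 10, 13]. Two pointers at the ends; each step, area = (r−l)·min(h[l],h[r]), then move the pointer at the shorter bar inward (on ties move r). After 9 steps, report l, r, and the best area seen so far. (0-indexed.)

[0,17] min(13,13)*17=221 best=221 * → r--
[0,16] min(13,10)*16=160 best=221 → r--
[0,15] min(13,9)*15=135 best=221 → r--
[0,14] min(13,12)*14=168 best=221 → r--
[0,13] min(13,14)*13=169 best=221 → l++
[1,13] min(15,14)*12=168 best=221 → r--
[1,12] min(15,4)*11=44 best=221 → r--
[1,11] min(15,19)*10=150 best=221 → l++
[2,11] min(2,19)*9=18 best=221 → l++

l=3, r=11, best area=221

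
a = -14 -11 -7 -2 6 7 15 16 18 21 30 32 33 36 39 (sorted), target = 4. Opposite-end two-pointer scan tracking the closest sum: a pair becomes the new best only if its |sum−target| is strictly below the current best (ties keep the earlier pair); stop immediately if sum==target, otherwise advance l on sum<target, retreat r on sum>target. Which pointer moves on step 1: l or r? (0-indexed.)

r

l=0 r=14: -14+39=25 d=21 *, r--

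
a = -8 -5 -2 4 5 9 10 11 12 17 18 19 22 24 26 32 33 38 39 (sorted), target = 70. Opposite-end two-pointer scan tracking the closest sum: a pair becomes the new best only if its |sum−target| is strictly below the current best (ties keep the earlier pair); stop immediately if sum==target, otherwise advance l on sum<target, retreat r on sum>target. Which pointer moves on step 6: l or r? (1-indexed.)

l

[1,19] -8+39=31 d=39 * → l++
[2,19] -5+39=34 d=36 * → l++
[3,19] -2+39=37 d=33 * → l++
[4,19] 4+39=43 d=27 * → l++
[5,19] 5+39=44 d=26 * → l++
[6,19] 9+39=48 d=22 * → l++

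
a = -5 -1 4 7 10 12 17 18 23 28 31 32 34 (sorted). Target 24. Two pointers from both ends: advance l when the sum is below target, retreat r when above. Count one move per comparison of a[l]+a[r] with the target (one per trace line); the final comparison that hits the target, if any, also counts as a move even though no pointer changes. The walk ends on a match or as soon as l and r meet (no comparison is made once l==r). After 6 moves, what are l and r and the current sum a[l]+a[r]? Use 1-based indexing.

l=1 r=13: -5+34=29 >24, r--
l=1 r=12: -5+32=27 >24, r--
l=1 r=11: -5+31=26 >24, r--
l=1 r=10: -5+28=23 <24, l++
l=2 r=10: -1+28=27 >24, r--
l=2 r=9: -1+23=22 <24, l++

l=3, r=9, sum=27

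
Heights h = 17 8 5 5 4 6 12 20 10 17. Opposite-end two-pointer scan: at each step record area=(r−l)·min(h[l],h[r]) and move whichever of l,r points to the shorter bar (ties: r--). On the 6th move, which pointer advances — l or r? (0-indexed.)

l

l=0 r=9: min(17,17)*9=153 best=153 *, r--
l=0 r=8: min(17,10)*8=80 best=153, r--
l=0 r=7: min(17,20)*7=119 best=153, l++
l=1 r=7: min(8,20)*6=48 best=153, l++
l=2 r=7: min(5,20)*5=25 best=153, l++
l=3 r=7: min(5,20)*4=20 best=153, l++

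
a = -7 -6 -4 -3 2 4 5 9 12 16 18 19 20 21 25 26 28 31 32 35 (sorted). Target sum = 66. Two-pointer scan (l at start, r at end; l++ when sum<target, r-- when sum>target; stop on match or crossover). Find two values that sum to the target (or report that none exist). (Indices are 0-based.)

[0,19] -7+35=28 <66 → l++
[1,19] -6+35=29 <66 → l++
[2,19] -4+35=31 <66 → l++
[3,19] -3+35=32 <66 → l++
[4,19] 2+35=37 <66 → l++
[5,19] 4+35=39 <66 → l++
[6,19] 5+35=40 <66 → l++
[7,19] 9+35=44 <66 → l++
[8,19] 12+35=47 <66 → l++
[9,19] 16+35=51 <66 → l++
[10,19] 18+35=53 <66 → l++
[11,19] 19+35=54 <66 → l++
[12,19] 20+35=55 <66 → l++
[13,19] 21+35=56 <66 → l++
[14,19] 25+35=60 <66 → l++
[15,19] 26+35=61 <66 → l++
[16,19] 28+35=63 <66 → l++
[17,19] 31+35=66 → found

(31, 35)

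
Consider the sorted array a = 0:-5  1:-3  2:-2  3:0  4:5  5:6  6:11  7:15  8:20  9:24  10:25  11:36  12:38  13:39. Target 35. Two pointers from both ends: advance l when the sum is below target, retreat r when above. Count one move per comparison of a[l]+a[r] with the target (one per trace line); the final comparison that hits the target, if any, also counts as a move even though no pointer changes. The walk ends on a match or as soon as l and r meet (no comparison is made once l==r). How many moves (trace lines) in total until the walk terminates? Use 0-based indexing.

[0,13] -5+39=34 <35 → l++
[1,13] -3+39=36 >35 → r--
[1,12] -3+38=35 → found

3 moves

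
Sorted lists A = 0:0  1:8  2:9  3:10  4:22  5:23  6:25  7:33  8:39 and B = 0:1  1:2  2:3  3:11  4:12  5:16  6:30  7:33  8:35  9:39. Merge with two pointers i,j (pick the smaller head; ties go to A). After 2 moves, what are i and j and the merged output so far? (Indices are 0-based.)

i=1, j=1, merged so far=[0, 1]

[i=0,j=0] A[i]=0<=B[j]=1 take 0 → i++
[i=1,j=0] A[i]=8>B[j]=1 take 1 → j++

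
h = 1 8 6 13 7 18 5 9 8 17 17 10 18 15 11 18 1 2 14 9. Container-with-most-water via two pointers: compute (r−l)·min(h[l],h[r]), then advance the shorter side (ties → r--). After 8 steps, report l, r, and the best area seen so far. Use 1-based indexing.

l=6, r=17, best area=195

l=1 r=20: min(1,9)*19=19 best=19 *, l++
l=2 r=20: min(8,9)*18=144 best=144 *, l++
l=3 r=20: min(6,9)*17=102 best=144, l++
l=4 r=20: min(13,9)*16=144 best=144, r--
l=4 r=19: min(13,14)*15=195 best=195 *, l++
l=5 r=19: min(7,14)*14=98 best=195, l++
l=6 r=19: min(18,14)*13=182 best=195, r--
l=6 r=18: min(18,2)*12=24 best=195, r--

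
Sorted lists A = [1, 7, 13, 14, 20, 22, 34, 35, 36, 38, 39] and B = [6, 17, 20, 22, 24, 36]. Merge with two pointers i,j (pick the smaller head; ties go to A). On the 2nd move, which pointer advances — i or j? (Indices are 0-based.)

j

i=0 j=0: A[i]=1<=B[j]=6 take 1, i++
i=1 j=0: A[i]=7>B[j]=6 take 6, j++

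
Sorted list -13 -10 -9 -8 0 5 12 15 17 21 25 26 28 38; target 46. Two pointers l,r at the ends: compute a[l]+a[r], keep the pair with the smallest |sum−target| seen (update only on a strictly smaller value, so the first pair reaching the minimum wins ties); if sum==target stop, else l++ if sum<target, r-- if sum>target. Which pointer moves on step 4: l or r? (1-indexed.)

[1,14] -13+38=25 d=21 * → l++
[2,14] -10+38=28 d=18 * → l++
[3,14] -9+38=29 d=17 * → l++
[4,14] -8+38=30 d=16 * → l++

l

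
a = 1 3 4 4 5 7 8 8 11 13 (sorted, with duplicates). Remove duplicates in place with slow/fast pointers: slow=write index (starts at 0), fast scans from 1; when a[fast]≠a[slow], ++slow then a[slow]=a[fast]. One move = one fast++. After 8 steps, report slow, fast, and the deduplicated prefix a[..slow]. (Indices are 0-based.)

slow=6, fast=9, prefix=[1, 3, 4, 5, 7, 8, 11]

(s=0,f=1) a[fast]=3≠a[slow]=1 write a[1]=3 → slow++,fast++
(s=1,f=2) a[fast]=4≠a[slow]=3 write a[2]=4 → slow++,fast++
(s=2,f=3) a[fast]=4=a[slow] dup → fast++
(s=2,f=4) a[fast]=5≠a[slow]=4 write a[3]=5 → slow++,fast++
(s=3,f=5) a[fast]=7≠a[slow]=5 write a[4]=7 → slow++,fast++
(s=4,f=6) a[fast]=8≠a[slow]=7 write a[5]=8 → slow++,fast++
(s=5,f=7) a[fast]=8=a[slow] dup → fast++
(s=5,f=8) a[fast]=11≠a[slow]=8 write a[6]=11 → slow++,fast++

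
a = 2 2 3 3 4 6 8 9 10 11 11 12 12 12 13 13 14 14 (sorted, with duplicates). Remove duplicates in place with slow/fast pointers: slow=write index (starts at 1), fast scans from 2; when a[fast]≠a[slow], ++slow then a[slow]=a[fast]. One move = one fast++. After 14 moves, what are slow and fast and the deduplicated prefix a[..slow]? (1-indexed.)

(s=1,f=2) a[fast]=2=a[slow] dup → fast++
(s=1,f=3) a[fast]=3≠a[slow]=2 write a[2]=3 → slow++,fast++
(s=2,f=4) a[fast]=3=a[slow] dup → fast++
(s=2,f=5) a[fast]=4≠a[slow]=3 write a[3]=4 → slow++,fast++
(s=3,f=6) a[fast]=6≠a[slow]=4 write a[4]=6 → slow++,fast++
(s=4,f=7) a[fast]=8≠a[slow]=6 write a[5]=8 → slow++,fast++
(s=5,f=8) a[fast]=9≠a[slow]=8 write a[6]=9 → slow++,fast++
(s=6,f=9) a[fast]=10≠a[slow]=9 write a[7]=10 → slow++,fast++
(s=7,f=10) a[fast]=11≠a[slow]=10 write a[8]=11 → slow++,fast++
(s=8,f=11) a[fast]=11=a[slow] dup → fast++
(s=8,f=12) a[fast]=12≠a[slow]=11 write a[9]=12 → slow++,fast++
(s=9,f=13) a[fast]=12=a[slow] dup → fast++
(s=9,f=14) a[fast]=12=a[slow] dup → fast++
(s=9,f=15) a[fast]=13≠a[slow]=12 write a[10]=13 → slow++,fast++

slow=10, fast=16, prefix=[2, 3, 4, 6, 8, 9, 10, 11, 12, 13]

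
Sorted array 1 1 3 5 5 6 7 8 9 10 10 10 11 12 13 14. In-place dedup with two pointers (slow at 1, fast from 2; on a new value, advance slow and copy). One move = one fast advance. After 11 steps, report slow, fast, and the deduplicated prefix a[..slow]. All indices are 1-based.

(s=1,f=2) a[fast]=1=a[slow] dup → fast++
(s=1,f=3) a[fast]=3≠a[slow]=1 write a[2]=3 → slow++,fast++
(s=2,f=4) a[fast]=5≠a[slow]=3 write a[3]=5 → slow++,fast++
(s=3,f=5) a[fast]=5=a[slow] dup → fast++
(s=3,f=6) a[fast]=6≠a[slow]=5 write a[4]=6 → slow++,fast++
(s=4,f=7) a[fast]=7≠a[slow]=6 write a[5]=7 → slow++,fast++
(s=5,f=8) a[fast]=8≠a[slow]=7 write a[6]=8 → slow++,fast++
(s=6,f=9) a[fast]=9≠a[slow]=8 write a[7]=9 → slow++,fast++
(s=7,f=10) a[fast]=10≠a[slow]=9 write a[8]=10 → slow++,fast++
(s=8,f=11) a[fast]=10=a[slow] dup → fast++
(s=8,f=12) a[fast]=10=a[slow] dup → fast++

slow=8, fast=13, prefix=[1, 3, 5, 6, 7, 8, 9, 10]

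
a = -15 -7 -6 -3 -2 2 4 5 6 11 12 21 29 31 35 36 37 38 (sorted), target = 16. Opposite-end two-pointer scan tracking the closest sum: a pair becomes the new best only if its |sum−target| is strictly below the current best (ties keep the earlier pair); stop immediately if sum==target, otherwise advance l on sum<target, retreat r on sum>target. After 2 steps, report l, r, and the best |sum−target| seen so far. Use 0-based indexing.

l=0, r=15, best |Δ|=6

[0,17] -15+38=23 d=7 * → r--
[0,16] -15+37=22 d=6 * → r--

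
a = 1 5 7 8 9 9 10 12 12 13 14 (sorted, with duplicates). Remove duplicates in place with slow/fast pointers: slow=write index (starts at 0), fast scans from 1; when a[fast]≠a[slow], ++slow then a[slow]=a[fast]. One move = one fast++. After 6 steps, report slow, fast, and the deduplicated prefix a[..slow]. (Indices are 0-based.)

slow=5, fast=7, prefix=[1, 5, 7, 8, 9, 10]

(s=0,f=1) a[fast]=5≠a[slow]=1 write a[1]=5 → slow++,fast++
(s=1,f=2) a[fast]=7≠a[slow]=5 write a[2]=7 → slow++,fast++
(s=2,f=3) a[fast]=8≠a[slow]=7 write a[3]=8 → slow++,fast++
(s=3,f=4) a[fast]=9≠a[slow]=8 write a[4]=9 → slow++,fast++
(s=4,f=5) a[fast]=9=a[slow] dup → fast++
(s=4,f=6) a[fast]=10≠a[slow]=9 write a[5]=10 → slow++,fast++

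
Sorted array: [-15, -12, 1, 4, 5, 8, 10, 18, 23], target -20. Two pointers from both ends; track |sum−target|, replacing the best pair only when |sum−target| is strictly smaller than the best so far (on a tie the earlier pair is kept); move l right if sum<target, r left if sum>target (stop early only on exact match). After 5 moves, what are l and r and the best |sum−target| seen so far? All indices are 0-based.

l=0, r=3, best |Δ|=10

l=0 r=8: -15+23=8 d=28 *, r--
l=0 r=7: -15+18=3 d=23 *, r--
l=0 r=6: -15+10=-5 d=15 *, r--
l=0 r=5: -15+8=-7 d=13 *, r--
l=0 r=4: -15+5=-10 d=10 *, r--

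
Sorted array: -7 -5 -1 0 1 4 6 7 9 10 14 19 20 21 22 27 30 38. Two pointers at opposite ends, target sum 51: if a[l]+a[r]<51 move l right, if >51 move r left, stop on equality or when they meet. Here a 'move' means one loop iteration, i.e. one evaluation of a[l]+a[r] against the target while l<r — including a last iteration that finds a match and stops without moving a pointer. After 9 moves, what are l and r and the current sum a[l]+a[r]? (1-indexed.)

l=1 r=18: -7+38=31 <51, l++
l=2 r=18: -5+38=33 <51, l++
l=3 r=18: -1+38=37 <51, l++
l=4 r=18: 0+38=38 <51, l++
l=5 r=18: 1+38=39 <51, l++
l=6 r=18: 4+38=42 <51, l++
l=7 r=18: 6+38=44 <51, l++
l=8 r=18: 7+38=45 <51, l++
l=9 r=18: 9+38=47 <51, l++

l=10, r=18, sum=48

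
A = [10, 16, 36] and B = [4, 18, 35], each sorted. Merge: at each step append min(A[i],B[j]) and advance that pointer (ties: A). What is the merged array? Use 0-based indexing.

i=0 j=0: A[i]=10>B[j]=4 take 4, j++
i=0 j=1: A[i]=10<=B[j]=18 take 10, i++
i=1 j=1: A[i]=16<=B[j]=18 take 16, i++
i=2 j=1: A[i]=36>B[j]=18 take 18, j++
i=2 j=2: A[i]=36>B[j]=35 take 35, j++
i=2 j=3: B done, take A[i]=36, i++

[4, 10, 16, 18, 35, 36]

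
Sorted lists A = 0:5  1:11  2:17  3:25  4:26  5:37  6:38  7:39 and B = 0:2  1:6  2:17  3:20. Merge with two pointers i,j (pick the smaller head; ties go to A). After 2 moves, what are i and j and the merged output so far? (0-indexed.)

i=0 j=0: A[i]=5>B[j]=2 take 2, j++
i=0 j=1: A[i]=5<=B[j]=6 take 5, i++

i=1, j=1, merged so far=[2, 5]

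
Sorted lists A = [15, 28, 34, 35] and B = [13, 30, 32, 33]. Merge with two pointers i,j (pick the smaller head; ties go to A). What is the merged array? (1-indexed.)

[i=1,j=1] A[i]=15>B[j]=13 take 13 → j++
[i=1,j=2] A[i]=15<=B[j]=30 take 15 → i++
[i=2,j=2] A[i]=28<=B[j]=30 take 28 → i++
[i=3,j=2] A[i]=34>B[j]=30 take 30 → j++
[i=3,j=3] A[i]=34>B[j]=32 take 32 → j++
[i=3,j=4] A[i]=34>B[j]=33 take 33 → j++
[i=3,j=5] B done, take A[i]=34 → i++
[i=4,j=5] B done, take A[i]=35 → i++

[13, 15, 28, 30, 32, 33, 34, 35]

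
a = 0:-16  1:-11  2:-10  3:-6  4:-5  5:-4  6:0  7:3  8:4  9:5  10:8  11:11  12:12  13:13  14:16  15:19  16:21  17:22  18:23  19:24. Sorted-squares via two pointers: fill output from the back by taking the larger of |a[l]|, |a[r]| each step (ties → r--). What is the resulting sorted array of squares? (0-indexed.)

[0, 9, 16, 16, 25, 25, 36, 64, 100, 121, 121, 144, 169, 256, 256, 361, 441, 484, 529, 576]

[0,19] |-16|<=|24| out[19]=576 → r--
[0,18] |-16|<=|23| out[18]=529 → r--
[0,17] |-16|<=|22| out[17]=484 → r--
[0,16] |-16|<=|21| out[16]=441 → r--
[0,15] |-16|<=|19| out[15]=361 → r--
[0,14] |-16|<=|16| out[14]=256 → r--
[0,13] |-16|>|13| out[13]=256 → l++
[1,13] |-11|<=|13| out[12]=169 → r--
[1,12] |-11|<=|12| out[11]=144 → r--
[1,11] |-11|<=|11| out[10]=121 → r--
[1,10] |-11|>|8| out[9]=121 → l++
[2,10] |-10|>|8| out[8]=100 → l++
[3,10] |-6|<=|8| out[7]=64 → r--
[3,9] |-6|>|5| out[6]=36 → l++
[4,9] |-5|<=|5| out[5]=25 → r--
[4,8] |-5|>|4| out[4]=25 → l++
[5,8] |-4|<=|4| out[3]=16 → r--
[5,7] |-4|>|3| out[2]=16 → l++
[6,7] |0|<=|3| out[1]=9 → r--
[6,6] |0|<=|0| out[0]=0 → r--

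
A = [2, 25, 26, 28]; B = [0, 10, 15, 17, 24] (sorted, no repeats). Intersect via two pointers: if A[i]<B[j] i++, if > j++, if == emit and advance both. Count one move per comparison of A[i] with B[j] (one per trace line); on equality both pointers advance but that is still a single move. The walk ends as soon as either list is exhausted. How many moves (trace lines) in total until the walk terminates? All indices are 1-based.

[i=1,j=1] 2>0 → j++
[i=1,j=2] 2<10 → i++
[i=2,j=2] 25>10 → j++
[i=2,j=3] 25>15 → j++
[i=2,j=4] 25>17 → j++
[i=2,j=5] 25>24 → j++

6 moves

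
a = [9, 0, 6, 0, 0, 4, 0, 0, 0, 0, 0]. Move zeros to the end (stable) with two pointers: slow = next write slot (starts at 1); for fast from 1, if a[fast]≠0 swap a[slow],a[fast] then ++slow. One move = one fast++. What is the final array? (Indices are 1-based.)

slow=1 fast=1: a[fast]=9≠0 swap→a[1]=9, slow++,fast++
slow=2 fast=2: a[fast]=0, fast++
slow=2 fast=3: a[fast]=6≠0 swap→a[2]=6, slow++,fast++
slow=3 fast=4: a[fast]=0, fast++
slow=3 fast=5: a[fast]=0, fast++
slow=3 fast=6: a[fast]=4≠0 swap→a[3]=4, slow++,fast++
slow=4 fast=7: a[fast]=0, fast++
slow=4 fast=8: a[fast]=0, fast++
slow=4 fast=9: a[fast]=0, fast++
slow=4 fast=10: a[fast]=0, fast++
slow=4 fast=11: a[fast]=0, fast++

[9, 6, 4, 0, 0, 0, 0, 0, 0, 0, 0]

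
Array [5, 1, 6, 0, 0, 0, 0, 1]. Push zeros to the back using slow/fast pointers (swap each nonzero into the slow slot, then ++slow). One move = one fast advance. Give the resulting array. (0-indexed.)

[5, 1, 6, 1, 0, 0, 0, 0]

slow=0 fast=0: a[fast]=5≠0 swap→a[0]=5, slow++,fast++
slow=1 fast=1: a[fast]=1≠0 swap→a[1]=1, slow++,fast++
slow=2 fast=2: a[fast]=6≠0 swap→a[2]=6, slow++,fast++
slow=3 fast=3: a[fast]=0, fast++
slow=3 fast=4: a[fast]=0, fast++
slow=3 fast=5: a[fast]=0, fast++
slow=3 fast=6: a[fast]=0, fast++
slow=3 fast=7: a[fast]=1≠0 swap→a[3]=1, slow++,fast++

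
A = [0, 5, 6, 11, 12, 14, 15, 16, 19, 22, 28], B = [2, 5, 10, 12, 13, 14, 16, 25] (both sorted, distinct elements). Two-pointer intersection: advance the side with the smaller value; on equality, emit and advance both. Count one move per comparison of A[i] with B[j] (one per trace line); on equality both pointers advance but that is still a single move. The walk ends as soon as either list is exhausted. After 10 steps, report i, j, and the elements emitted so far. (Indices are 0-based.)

i=0 j=0: 0<2, i++
i=1 j=0: 5>2, j++
i=1 j=1: 5==5 emit, i++,j++
i=2 j=2: 6<10, i++
i=3 j=2: 11>10, j++
i=3 j=3: 11<12, i++
i=4 j=3: 12==12 emit, i++,j++
i=5 j=4: 14>13, j++
i=5 j=5: 14==14 emit, i++,j++
i=6 j=6: 15<16, i++

i=7, j=6, emitted=[5, 12, 14]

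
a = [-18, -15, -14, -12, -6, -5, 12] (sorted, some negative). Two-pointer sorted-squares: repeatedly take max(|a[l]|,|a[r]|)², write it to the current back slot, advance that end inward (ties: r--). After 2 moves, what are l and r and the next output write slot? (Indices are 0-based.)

l=0 r=6: |-18|>|12| out[6]=324, l++
l=1 r=6: |-15|>|12| out[5]=225, l++

l=2, r=6, next write slot=4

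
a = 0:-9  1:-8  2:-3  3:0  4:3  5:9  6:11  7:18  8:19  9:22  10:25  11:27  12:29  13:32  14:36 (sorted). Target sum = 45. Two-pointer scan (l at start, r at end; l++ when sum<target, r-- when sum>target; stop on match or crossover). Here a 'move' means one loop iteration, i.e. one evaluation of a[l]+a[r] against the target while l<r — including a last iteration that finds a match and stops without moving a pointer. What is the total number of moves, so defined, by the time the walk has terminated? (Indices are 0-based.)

l=0 r=14: -9+36=27 <45, l++
l=1 r=14: -8+36=28 <45, l++
l=2 r=14: -3+36=33 <45, l++
l=3 r=14: 0+36=36 <45, l++
l=4 r=14: 3+36=39 <45, l++
l=5 r=14: 9+36=45, found

6 moves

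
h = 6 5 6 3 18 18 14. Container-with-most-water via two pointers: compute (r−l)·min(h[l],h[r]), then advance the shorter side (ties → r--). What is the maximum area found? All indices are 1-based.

l=1 r=7: min(6,14)*6=36 best=36 *, l++
l=2 r=7: min(5,14)*5=25 best=36, l++
l=3 r=7: min(6,14)*4=24 best=36, l++
l=4 r=7: min(3,14)*3=9 best=36, l++
l=5 r=7: min(18,14)*2=28 best=36, r--
l=5 r=6: min(18,18)*1=18 best=36, r--

max area = 36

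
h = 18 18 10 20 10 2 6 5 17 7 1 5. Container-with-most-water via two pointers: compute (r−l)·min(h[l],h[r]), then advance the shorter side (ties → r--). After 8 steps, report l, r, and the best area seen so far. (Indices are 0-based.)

[0,11] min(18,5)*11=55 best=55 * → r--
[0,10] min(18,1)*10=10 best=55 → r--
[0,9] min(18,7)*9=63 best=63 * → r--
[0,8] min(18,17)*8=136 best=136 * → r--
[0,7] min(18,5)*7=35 best=136 → r--
[0,6] min(18,6)*6=36 best=136 → r--
[0,5] min(18,2)*5=10 best=136 → r--
[0,4] min(18,10)*4=40 best=136 → r--

l=0, r=3, best area=136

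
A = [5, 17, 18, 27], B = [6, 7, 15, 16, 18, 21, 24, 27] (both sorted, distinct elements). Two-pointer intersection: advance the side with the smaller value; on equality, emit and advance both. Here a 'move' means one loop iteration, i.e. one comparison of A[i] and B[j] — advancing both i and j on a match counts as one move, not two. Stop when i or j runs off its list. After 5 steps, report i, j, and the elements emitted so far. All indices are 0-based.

i=1, j=4, emitted=[]

[i=0,j=0] 5<6 → i++
[i=1,j=0] 17>6 → j++
[i=1,j=1] 17>7 → j++
[i=1,j=2] 17>15 → j++
[i=1,j=3] 17>16 → j++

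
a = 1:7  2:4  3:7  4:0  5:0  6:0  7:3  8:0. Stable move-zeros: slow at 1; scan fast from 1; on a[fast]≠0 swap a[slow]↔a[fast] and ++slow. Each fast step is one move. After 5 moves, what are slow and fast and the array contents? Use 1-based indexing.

(s=1,f=1) a[fast]=7≠0 swap→a[1]=7 → slow++,fast++
(s=2,f=2) a[fast]=4≠0 swap→a[2]=4 → slow++,fast++
(s=3,f=3) a[fast]=7≠0 swap→a[3]=7 → slow++,fast++
(s=4,f=4) a[fast]=0 → fast++
(s=4,f=5) a[fast]=0 → fast++

slow=4, fast=6, a=[7, 4, 7, 0, 0, 0, 3, 0]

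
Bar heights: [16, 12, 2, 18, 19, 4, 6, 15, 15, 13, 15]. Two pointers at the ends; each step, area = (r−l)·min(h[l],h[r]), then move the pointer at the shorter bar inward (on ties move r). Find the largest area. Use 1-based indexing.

max area = 150

[1,11] min(16,15)*10=150 best=150 * → r--
[1,10] min(16,13)*9=117 best=150 → r--
[1,9] min(16,15)*8=120 best=150 → r--
[1,8] min(16,15)*7=105 best=150 → r--
[1,7] min(16,6)*6=36 best=150 → r--
[1,6] min(16,4)*5=20 best=150 → r--
[1,5] min(16,19)*4=64 best=150 → l++
[2,5] min(12,19)*3=36 best=150 → l++
[3,5] min(2,19)*2=4 best=150 → l++
[4,5] min(18,19)*1=18 best=150 → l++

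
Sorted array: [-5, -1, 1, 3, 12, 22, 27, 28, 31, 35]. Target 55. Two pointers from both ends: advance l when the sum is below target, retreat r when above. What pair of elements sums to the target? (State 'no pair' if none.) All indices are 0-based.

(27, 28)

l=0 r=9: -5+35=30 <55, l++
l=1 r=9: -1+35=34 <55, l++
l=2 r=9: 1+35=36 <55, l++
l=3 r=9: 3+35=38 <55, l++
l=4 r=9: 12+35=47 <55, l++
l=5 r=9: 22+35=57 >55, r--
l=5 r=8: 22+31=53 <55, l++
l=6 r=8: 27+31=58 >55, r--
l=6 r=7: 27+28=55, found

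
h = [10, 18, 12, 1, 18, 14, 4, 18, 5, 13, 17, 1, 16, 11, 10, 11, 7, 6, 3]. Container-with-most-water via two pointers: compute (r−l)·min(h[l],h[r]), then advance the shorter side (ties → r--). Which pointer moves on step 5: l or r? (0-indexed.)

[0,18] min(10,3)*18=54 best=54 * → r--
[0,17] min(10,6)*17=102 best=102 * → r--
[0,16] min(10,7)*16=112 best=112 * → r--
[0,15] min(10,11)*15=150 best=150 * → l++
[1,15] min(18,11)*14=154 best=154 * → r--

r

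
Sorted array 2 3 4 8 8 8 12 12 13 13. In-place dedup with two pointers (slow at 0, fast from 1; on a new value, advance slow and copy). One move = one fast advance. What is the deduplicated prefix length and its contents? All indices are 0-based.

(s=0,f=1) a[fast]=3≠a[slow]=2 write a[1]=3 → slow++,fast++
(s=1,f=2) a[fast]=4≠a[slow]=3 write a[2]=4 → slow++,fast++
(s=2,f=3) a[fast]=8≠a[slow]=4 write a[3]=8 → slow++,fast++
(s=3,f=4) a[fast]=8=a[slow] dup → fast++
(s=3,f=5) a[fast]=8=a[slow] dup → fast++
(s=3,f=6) a[fast]=12≠a[slow]=8 write a[4]=12 → slow++,fast++
(s=4,f=7) a[fast]=12=a[slow] dup → fast++
(s=4,f=8) a[fast]=13≠a[slow]=12 write a[5]=13 → slow++,fast++
(s=5,f=9) a[fast]=13=a[slow] dup → fast++

length 6; prefix = [2, 3, 4, 8, 12, 13]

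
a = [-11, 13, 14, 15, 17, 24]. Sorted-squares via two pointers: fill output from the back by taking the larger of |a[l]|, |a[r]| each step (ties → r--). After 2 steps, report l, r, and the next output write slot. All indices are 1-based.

l=1, r=4, next write slot=4

[1,6] |-11|<=|24| out[6]=576 → r--
[1,5] |-11|<=|17| out[5]=289 → r--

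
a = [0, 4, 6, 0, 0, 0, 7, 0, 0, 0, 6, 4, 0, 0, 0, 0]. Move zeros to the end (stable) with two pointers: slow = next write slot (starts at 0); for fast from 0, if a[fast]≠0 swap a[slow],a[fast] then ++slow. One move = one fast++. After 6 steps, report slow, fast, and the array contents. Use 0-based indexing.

(s=0,f=0) a[fast]=0 → fast++
(s=0,f=1) a[fast]=4≠0 swap→a[0]=4 → slow++,fast++
(s=1,f=2) a[fast]=6≠0 swap→a[1]=6 → slow++,fast++
(s=2,f=3) a[fast]=0 → fast++
(s=2,f=4) a[fast]=0 → fast++
(s=2,f=5) a[fast]=0 → fast++

slow=2, fast=6, a=[4, 6, 0, 0, 0, 0, 7, 0, 0, 0, 6, 4, 0, 0, 0, 0]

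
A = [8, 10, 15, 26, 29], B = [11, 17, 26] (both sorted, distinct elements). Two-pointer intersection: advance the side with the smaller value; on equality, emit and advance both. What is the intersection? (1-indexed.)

intersection = [26]

[i=1,j=1] 8<11 → i++
[i=2,j=1] 10<11 → i++
[i=3,j=1] 15>11 → j++
[i=3,j=2] 15<17 → i++
[i=4,j=2] 26>17 → j++
[i=4,j=3] 26==26 emit → i++,j++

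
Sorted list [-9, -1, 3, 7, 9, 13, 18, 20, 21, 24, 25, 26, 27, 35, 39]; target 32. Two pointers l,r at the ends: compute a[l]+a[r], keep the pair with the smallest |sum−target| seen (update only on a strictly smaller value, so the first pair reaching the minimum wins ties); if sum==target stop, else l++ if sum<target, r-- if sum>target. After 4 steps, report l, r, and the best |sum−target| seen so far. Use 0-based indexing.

l=0 r=14: -9+39=30 d=2 *, l++
l=1 r=14: -1+39=38 d=6, r--
l=1 r=13: -1+35=34 d=2, r--
l=1 r=12: -1+27=26 d=6, l++

l=2, r=12, best |Δ|=2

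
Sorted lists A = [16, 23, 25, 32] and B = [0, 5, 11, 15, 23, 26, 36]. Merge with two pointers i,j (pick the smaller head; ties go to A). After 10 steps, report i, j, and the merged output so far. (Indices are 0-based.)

i=4, j=6, merged so far=[0, 5, 11, 15, 16, 23, 23, 25, 26, 32]

[i=0,j=0] A[i]=16>B[j]=0 take 0 → j++
[i=0,j=1] A[i]=16>B[j]=5 take 5 → j++
[i=0,j=2] A[i]=16>B[j]=11 take 11 → j++
[i=0,j=3] A[i]=16>B[j]=15 take 15 → j++
[i=0,j=4] A[i]=16<=B[j]=23 take 16 → i++
[i=1,j=4] A[i]=23<=B[j]=23 take 23 → i++
[i=2,j=4] A[i]=25>B[j]=23 take 23 → j++
[i=2,j=5] A[i]=25<=B[j]=26 take 25 → i++
[i=3,j=5] A[i]=32>B[j]=26 take 26 → j++
[i=3,j=6] A[i]=32<=B[j]=36 take 32 → i++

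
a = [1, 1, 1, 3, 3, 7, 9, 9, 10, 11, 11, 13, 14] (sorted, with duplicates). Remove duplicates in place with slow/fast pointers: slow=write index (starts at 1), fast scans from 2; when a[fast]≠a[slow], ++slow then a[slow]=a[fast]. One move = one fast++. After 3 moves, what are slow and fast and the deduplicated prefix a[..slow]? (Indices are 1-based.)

slow=2, fast=5, prefix=[1, 3]

slow=1 fast=2: a[fast]=1=a[slow] dup, fast++
slow=1 fast=3: a[fast]=1=a[slow] dup, fast++
slow=1 fast=4: a[fast]=3≠a[slow]=1 write a[2]=3, slow++,fast++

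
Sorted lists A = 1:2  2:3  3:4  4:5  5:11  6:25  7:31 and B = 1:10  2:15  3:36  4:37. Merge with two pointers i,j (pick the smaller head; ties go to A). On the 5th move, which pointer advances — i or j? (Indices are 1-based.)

j

i=1 j=1: A[i]=2<=B[j]=10 take 2, i++
i=2 j=1: A[i]=3<=B[j]=10 take 3, i++
i=3 j=1: A[i]=4<=B[j]=10 take 4, i++
i=4 j=1: A[i]=5<=B[j]=10 take 5, i++
i=5 j=1: A[i]=11>B[j]=10 take 10, j++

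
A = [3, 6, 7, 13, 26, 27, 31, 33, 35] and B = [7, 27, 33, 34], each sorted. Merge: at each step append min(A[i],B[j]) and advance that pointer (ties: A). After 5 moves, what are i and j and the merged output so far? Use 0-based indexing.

i=4, j=1, merged so far=[3, 6, 7, 7, 13]

[i=0,j=0] A[i]=3<=B[j]=7 take 3 → i++
[i=1,j=0] A[i]=6<=B[j]=7 take 6 → i++
[i=2,j=0] A[i]=7<=B[j]=7 take 7 → i++
[i=3,j=0] A[i]=13>B[j]=7 take 7 → j++
[i=3,j=1] A[i]=13<=B[j]=27 take 13 → i++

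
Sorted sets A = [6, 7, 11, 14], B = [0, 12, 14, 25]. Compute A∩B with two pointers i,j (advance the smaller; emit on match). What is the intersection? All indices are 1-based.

intersection = [14]

[i=1,j=1] 6>0 → j++
[i=1,j=2] 6<12 → i++
[i=2,j=2] 7<12 → i++
[i=3,j=2] 11<12 → i++
[i=4,j=2] 14>12 → j++
[i=4,j=3] 14==14 emit → i++,j++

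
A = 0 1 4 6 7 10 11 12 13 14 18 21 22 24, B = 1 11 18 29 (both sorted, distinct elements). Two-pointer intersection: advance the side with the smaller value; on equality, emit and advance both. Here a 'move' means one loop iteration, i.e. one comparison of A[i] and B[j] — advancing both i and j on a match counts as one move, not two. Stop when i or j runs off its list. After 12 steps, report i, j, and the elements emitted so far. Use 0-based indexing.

i=12, j=3, emitted=[1, 11, 18]

[i=0,j=0] 0<1 → i++
[i=1,j=0] 1==1 emit → i++,j++
[i=2,j=1] 4<11 → i++
[i=3,j=1] 6<11 → i++
[i=4,j=1] 7<11 → i++
[i=5,j=1] 10<11 → i++
[i=6,j=1] 11==11 emit → i++,j++
[i=7,j=2] 12<18 → i++
[i=8,j=2] 13<18 → i++
[i=9,j=2] 14<18 → i++
[i=10,j=2] 18==18 emit → i++,j++
[i=11,j=3] 21<29 → i++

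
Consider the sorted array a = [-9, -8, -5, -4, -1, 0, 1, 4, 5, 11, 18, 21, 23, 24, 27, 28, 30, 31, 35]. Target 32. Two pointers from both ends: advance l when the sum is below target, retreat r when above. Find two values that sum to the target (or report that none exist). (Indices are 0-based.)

(1, 31)

[0,18] -9+35=26 <32 → l++
[1,18] -8+35=27 <32 → l++
[2,18] -5+35=30 <32 → l++
[3,18] -4+35=31 <32 → l++
[4,18] -1+35=34 >32 → r--
[4,17] -1+31=30 <32 → l++
[5,17] 0+31=31 <32 → l++
[6,17] 1+31=32 → found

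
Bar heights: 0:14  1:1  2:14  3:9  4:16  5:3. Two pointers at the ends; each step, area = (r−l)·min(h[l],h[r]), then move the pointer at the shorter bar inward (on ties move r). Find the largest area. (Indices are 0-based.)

l=0 r=5: min(14,3)*5=15 best=15 *, r--
l=0 r=4: min(14,16)*4=56 best=56 *, l++
l=1 r=4: min(1,16)*3=3 best=56, l++
l=2 r=4: min(14,16)*2=28 best=56, l++
l=3 r=4: min(9,16)*1=9 best=56, l++

max area = 56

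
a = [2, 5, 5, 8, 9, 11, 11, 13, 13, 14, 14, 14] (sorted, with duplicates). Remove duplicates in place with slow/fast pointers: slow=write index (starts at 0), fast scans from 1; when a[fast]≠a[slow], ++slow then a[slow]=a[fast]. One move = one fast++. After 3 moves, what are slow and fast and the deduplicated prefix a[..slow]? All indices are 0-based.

(s=0,f=1) a[fast]=5≠a[slow]=2 write a[1]=5 → slow++,fast++
(s=1,f=2) a[fast]=5=a[slow] dup → fast++
(s=1,f=3) a[fast]=8≠a[slow]=5 write a[2]=8 → slow++,fast++

slow=2, fast=4, prefix=[2, 5, 8]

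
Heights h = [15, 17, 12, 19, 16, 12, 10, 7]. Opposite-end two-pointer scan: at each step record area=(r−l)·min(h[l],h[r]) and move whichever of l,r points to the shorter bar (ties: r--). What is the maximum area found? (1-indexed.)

[1,8] min(15,7)*7=49 best=49 * → r--
[1,7] min(15,10)*6=60 best=60 * → r--
[1,6] min(15,12)*5=60 best=60 → r--
[1,5] min(15,16)*4=60 best=60 → l++
[2,5] min(17,16)*3=48 best=60 → r--
[2,4] min(17,19)*2=34 best=60 → l++
[3,4] min(12,19)*1=12 best=60 → l++

max area = 60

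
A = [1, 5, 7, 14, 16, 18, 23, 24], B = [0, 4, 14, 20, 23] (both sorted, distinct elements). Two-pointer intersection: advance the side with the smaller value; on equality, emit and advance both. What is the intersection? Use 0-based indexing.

i=0 j=0: 1>0, j++
i=0 j=1: 1<4, i++
i=1 j=1: 5>4, j++
i=1 j=2: 5<14, i++
i=2 j=2: 7<14, i++
i=3 j=2: 14==14 emit, i++,j++
i=4 j=3: 16<20, i++
i=5 j=3: 18<20, i++
i=6 j=3: 23>20, j++
i=6 j=4: 23==23 emit, i++,j++

intersection = [14, 23]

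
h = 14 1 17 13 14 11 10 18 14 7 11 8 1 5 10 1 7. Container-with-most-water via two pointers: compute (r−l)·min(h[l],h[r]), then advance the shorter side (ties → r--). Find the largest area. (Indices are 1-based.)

max area = 140

l=1 r=17: min(14,7)*16=112 best=112 *, r--
l=1 r=16: min(14,1)*15=15 best=112, r--
l=1 r=15: min(14,10)*14=140 best=140 *, r--
l=1 r=14: min(14,5)*13=65 best=140, r--
l=1 r=13: min(14,1)*12=12 best=140, r--
l=1 r=12: min(14,8)*11=88 best=140, r--
l=1 r=11: min(14,11)*10=110 best=140, r--
l=1 r=10: min(14,7)*9=63 best=140, r--
l=1 r=9: min(14,14)*8=112 best=140, r--
l=1 r=8: min(14,18)*7=98 best=140, l++
l=2 r=8: min(1,18)*6=6 best=140, l++
l=3 r=8: min(17,18)*5=85 best=140, l++
l=4 r=8: min(13,18)*4=52 best=140, l++
l=5 r=8: min(14,18)*3=42 best=140, l++
l=6 r=8: min(11,18)*2=22 best=140, l++
l=7 r=8: min(10,18)*1=10 best=140, l++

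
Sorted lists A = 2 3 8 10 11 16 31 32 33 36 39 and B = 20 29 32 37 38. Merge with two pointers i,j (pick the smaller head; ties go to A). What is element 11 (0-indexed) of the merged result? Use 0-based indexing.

[i=0,j=0] A[i]=2<=B[j]=20 take 2 → i++
[i=1,j=0] A[i]=3<=B[j]=20 take 3 → i++
[i=2,j=0] A[i]=8<=B[j]=20 take 8 → i++
[i=3,j=0] A[i]=10<=B[j]=20 take 10 → i++
[i=4,j=0] A[i]=11<=B[j]=20 take 11 → i++
[i=5,j=0] A[i]=16<=B[j]=20 take 16 → i++
[i=6,j=0] A[i]=31>B[j]=20 take 20 → j++
[i=6,j=1] A[i]=31>B[j]=29 take 29 → j++
[i=6,j=2] A[i]=31<=B[j]=32 take 31 → i++
[i=7,j=2] A[i]=32<=B[j]=32 take 32 → i++
[i=8,j=2] A[i]=33>B[j]=32 take 32 → j++
[i=8,j=3] A[i]=33<=B[j]=37 take 33 → i++
[i=9,j=3] A[i]=36<=B[j]=37 take 36 → i++
[i=10,j=3] A[i]=39>B[j]=37 take 37 → j++
[i=10,j=4] A[i]=39>B[j]=38 take 38 → j++
[i=10,j=5] B done, take A[i]=39 → i++

merged[11] = 33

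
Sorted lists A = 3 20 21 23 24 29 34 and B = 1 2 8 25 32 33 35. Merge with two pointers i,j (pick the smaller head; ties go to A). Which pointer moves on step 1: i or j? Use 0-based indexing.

i=0 j=0: A[i]=3>B[j]=1 take 1, j++

j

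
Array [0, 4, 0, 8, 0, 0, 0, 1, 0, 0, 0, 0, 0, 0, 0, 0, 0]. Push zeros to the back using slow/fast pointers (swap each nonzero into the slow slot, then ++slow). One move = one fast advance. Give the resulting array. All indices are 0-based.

[4, 8, 1, 0, 0, 0, 0, 0, 0, 0, 0, 0, 0, 0, 0, 0, 0]

(s=0,f=0) a[fast]=0 → fast++
(s=0,f=1) a[fast]=4≠0 swap→a[0]=4 → slow++,fast++
(s=1,f=2) a[fast]=0 → fast++
(s=1,f=3) a[fast]=8≠0 swap→a[1]=8 → slow++,fast++
(s=2,f=4) a[fast]=0 → fast++
(s=2,f=5) a[fast]=0 → fast++
(s=2,f=6) a[fast]=0 → fast++
(s=2,f=7) a[fast]=1≠0 swap→a[2]=1 → slow++,fast++
(s=3,f=8) a[fast]=0 → fast++
(s=3,f=9) a[fast]=0 → fast++
(s=3,f=10) a[fast]=0 → fast++
(s=3,f=11) a[fast]=0 → fast++
(s=3,f=12) a[fast]=0 → fast++
(s=3,f=13) a[fast]=0 → fast++
(s=3,f=14) a[fast]=0 → fast++
(s=3,f=15) a[fast]=0 → fast++
(s=3,f=16) a[fast]=0 → fast++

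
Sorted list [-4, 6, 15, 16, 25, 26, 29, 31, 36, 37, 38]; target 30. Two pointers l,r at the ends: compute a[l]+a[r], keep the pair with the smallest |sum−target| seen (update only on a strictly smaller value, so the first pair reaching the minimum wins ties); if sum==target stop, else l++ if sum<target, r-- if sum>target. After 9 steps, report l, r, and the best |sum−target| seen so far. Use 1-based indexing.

l=1 r=11: -4+38=34 d=4 *, r--
l=1 r=10: -4+37=33 d=3 *, r--
l=1 r=9: -4+36=32 d=2 *, r--
l=1 r=8: -4+31=27 d=3, l++
l=2 r=8: 6+31=37 d=7, r--
l=2 r=7: 6+29=35 d=5, r--
l=2 r=6: 6+26=32 d=2, r--
l=2 r=5: 6+25=31 d=1 *, r--
l=2 r=4: 6+16=22 d=8, l++

l=3, r=4, best |Δ|=1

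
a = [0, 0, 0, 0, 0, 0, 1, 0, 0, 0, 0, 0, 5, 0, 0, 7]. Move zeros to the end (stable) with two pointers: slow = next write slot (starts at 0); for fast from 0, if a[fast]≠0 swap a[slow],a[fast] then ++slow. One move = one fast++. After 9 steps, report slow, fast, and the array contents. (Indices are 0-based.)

slow=1, fast=9, a=[1, 0, 0, 0, 0, 0, 0, 0, 0, 0, 0, 0, 5, 0, 0, 7]

slow=0 fast=0: a[fast]=0, fast++
slow=0 fast=1: a[fast]=0, fast++
slow=0 fast=2: a[fast]=0, fast++
slow=0 fast=3: a[fast]=0, fast++
slow=0 fast=4: a[fast]=0, fast++
slow=0 fast=5: a[fast]=0, fast++
slow=0 fast=6: a[fast]=1≠0 swap→a[0]=1, slow++,fast++
slow=1 fast=7: a[fast]=0, fast++
slow=1 fast=8: a[fast]=0, fast++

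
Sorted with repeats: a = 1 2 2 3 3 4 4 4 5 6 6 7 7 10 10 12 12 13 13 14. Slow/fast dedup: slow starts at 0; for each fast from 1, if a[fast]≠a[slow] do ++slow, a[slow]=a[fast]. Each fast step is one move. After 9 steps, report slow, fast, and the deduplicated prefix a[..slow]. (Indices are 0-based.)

slow=0 fast=1: a[fast]=2≠a[slow]=1 write a[1]=2, slow++,fast++
slow=1 fast=2: a[fast]=2=a[slow] dup, fast++
slow=1 fast=3: a[fast]=3≠a[slow]=2 write a[2]=3, slow++,fast++
slow=2 fast=4: a[fast]=3=a[slow] dup, fast++
slow=2 fast=5: a[fast]=4≠a[slow]=3 write a[3]=4, slow++,fast++
slow=3 fast=6: a[fast]=4=a[slow] dup, fast++
slow=3 fast=7: a[fast]=4=a[slow] dup, fast++
slow=3 fast=8: a[fast]=5≠a[slow]=4 write a[4]=5, slow++,fast++
slow=4 fast=9: a[fast]=6≠a[slow]=5 write a[5]=6, slow++,fast++

slow=5, fast=10, prefix=[1, 2, 3, 4, 5, 6]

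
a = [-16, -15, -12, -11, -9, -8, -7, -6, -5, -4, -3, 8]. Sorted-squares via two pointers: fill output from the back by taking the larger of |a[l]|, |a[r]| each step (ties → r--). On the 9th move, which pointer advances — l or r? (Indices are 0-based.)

[0,11] |-16|>|8| out[11]=256 → l++
[1,11] |-15|>|8| out[10]=225 → l++
[2,11] |-12|>|8| out[9]=144 → l++
[3,11] |-11|>|8| out[8]=121 → l++
[4,11] |-9|>|8| out[7]=81 → l++
[5,11] |-8|<=|8| out[6]=64 → r--
[5,10] |-8|>|-3| out[5]=64 → l++
[6,10] |-7|>|-3| out[4]=49 → l++
[7,10] |-6|>|-3| out[3]=36 → l++

l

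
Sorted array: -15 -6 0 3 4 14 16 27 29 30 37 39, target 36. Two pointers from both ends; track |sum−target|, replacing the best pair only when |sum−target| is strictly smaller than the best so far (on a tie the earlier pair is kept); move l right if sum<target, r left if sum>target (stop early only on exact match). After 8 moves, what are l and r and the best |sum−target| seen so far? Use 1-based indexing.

l=6, r=9, best |Δ|=1

[1,12] -15+39=24 d=12 * → l++
[2,12] -6+39=33 d=3 * → l++
[3,12] 0+39=39 d=3 → r--
[3,11] 0+37=37 d=1 * → r--
[3,10] 0+30=30 d=6 → l++
[4,10] 3+30=33 d=3 → l++
[5,10] 4+30=34 d=2 → l++
[6,10] 14+30=44 d=8 → r--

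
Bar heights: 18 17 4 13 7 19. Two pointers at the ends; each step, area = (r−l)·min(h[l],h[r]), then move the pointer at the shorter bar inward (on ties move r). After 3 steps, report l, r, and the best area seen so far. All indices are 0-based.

[0,5] min(18,19)*5=90 best=90 * → l++
[1,5] min(17,19)*4=68 best=90 → l++
[2,5] min(4,19)*3=12 best=90 → l++

l=3, r=5, best area=90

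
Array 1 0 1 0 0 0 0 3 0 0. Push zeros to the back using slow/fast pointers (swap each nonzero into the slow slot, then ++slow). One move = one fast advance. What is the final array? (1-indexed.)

(s=1,f=1) a[fast]=1≠0 swap→a[1]=1 → slow++,fast++
(s=2,f=2) a[fast]=0 → fast++
(s=2,f=3) a[fast]=1≠0 swap→a[2]=1 → slow++,fast++
(s=3,f=4) a[fast]=0 → fast++
(s=3,f=5) a[fast]=0 → fast++
(s=3,f=6) a[fast]=0 → fast++
(s=3,f=7) a[fast]=0 → fast++
(s=3,f=8) a[fast]=3≠0 swap→a[3]=3 → slow++,fast++
(s=4,f=9) a[fast]=0 → fast++
(s=4,f=10) a[fast]=0 → fast++

[1, 1, 3, 0, 0, 0, 0, 0, 0, 0]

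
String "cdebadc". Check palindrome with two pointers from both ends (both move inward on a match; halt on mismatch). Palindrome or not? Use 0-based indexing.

not a palindrome (mismatch at 2,4)

[0,6] 'c'=='c' → l++,r--
[1,5] 'd'=='d' → l++,r--
[2,4] 'e'!='a' → stop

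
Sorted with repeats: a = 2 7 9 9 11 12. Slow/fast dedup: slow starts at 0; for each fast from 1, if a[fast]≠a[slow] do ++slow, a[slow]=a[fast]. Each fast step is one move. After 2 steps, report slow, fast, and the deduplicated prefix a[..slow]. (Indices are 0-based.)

(s=0,f=1) a[fast]=7≠a[slow]=2 write a[1]=7 → slow++,fast++
(s=1,f=2) a[fast]=9≠a[slow]=7 write a[2]=9 → slow++,fast++

slow=2, fast=3, prefix=[2, 7, 9]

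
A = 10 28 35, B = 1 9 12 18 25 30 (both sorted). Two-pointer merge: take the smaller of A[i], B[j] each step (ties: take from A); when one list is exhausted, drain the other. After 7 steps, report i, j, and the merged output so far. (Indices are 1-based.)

i=1 j=1: A[i]=10>B[j]=1 take 1, j++
i=1 j=2: A[i]=10>B[j]=9 take 9, j++
i=1 j=3: A[i]=10<=B[j]=12 take 10, i++
i=2 j=3: A[i]=28>B[j]=12 take 12, j++
i=2 j=4: A[i]=28>B[j]=18 take 18, j++
i=2 j=5: A[i]=28>B[j]=25 take 25, j++
i=2 j=6: A[i]=28<=B[j]=30 take 28, i++

i=3, j=6, merged so far=[1, 9, 10, 12, 18, 25, 28]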